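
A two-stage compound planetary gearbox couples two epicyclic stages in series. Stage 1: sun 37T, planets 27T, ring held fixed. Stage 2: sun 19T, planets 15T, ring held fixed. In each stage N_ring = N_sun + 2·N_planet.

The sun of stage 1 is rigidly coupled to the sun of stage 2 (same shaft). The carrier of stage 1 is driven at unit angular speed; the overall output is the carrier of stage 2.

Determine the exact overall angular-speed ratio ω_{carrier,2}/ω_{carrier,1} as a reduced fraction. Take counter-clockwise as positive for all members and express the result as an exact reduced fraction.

Stage 1: N_ring = 37 + 2·27 = 91
Stage 1: 37(ω_s−ω_c) = −91(ω_r−ω_c),  ω_r=0, ω_c=1
Stage 1: ω_s = 1 − (91/37)(0−1) = 128/37
  ⇒ ω_s¹/ω_c¹ = 128/37
Stage 2: N_ring = 19 + 2·15 = 49
Stage 2: 19(ω_s−ω_c) = −49(ω_r−ω_c),  ω_r=0, ω_s=1
Stage 2: 19(1−ω_c) = −49(0−ω_c)  ⇒  68ω_c = 19  ⇒  ω_c = 19/68
  ⇒ ω_c²/ω_s² = 19/68
Coupling ω_s² = ω_s¹ ⇒ overall = 128/37 × 19/68 = 608/629

608/629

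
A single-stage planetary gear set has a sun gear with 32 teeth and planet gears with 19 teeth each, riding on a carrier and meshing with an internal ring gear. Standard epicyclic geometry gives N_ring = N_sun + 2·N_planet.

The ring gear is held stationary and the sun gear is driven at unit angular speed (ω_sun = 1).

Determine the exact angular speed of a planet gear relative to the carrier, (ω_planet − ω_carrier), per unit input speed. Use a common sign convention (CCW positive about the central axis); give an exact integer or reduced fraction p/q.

-1120/969

N_ring = 32 + 2·19 = 70
32(ω_s−ω_c) = −70(ω_r−ω_c),  ω_r=0, ω_s=1
32(1−ω_c) = −70(0−ω_c)  ⇒  102ω_c = 32  ⇒  ω_c = 16/51
sun–planet: 32·(1−16/51) = −19·(ω_p−ω_c)  ⇒  ω_p−ω_c = −(32/19)·(35/51) = -1120/969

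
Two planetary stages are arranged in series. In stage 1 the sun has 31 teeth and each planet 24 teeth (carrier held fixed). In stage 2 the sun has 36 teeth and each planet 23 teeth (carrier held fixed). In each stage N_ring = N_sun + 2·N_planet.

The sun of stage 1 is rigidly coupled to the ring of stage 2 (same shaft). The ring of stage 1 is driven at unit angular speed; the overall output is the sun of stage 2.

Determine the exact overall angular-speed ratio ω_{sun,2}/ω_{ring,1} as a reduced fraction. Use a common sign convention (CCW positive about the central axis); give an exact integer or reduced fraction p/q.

Stage 1: N_ring = 31 + 2·24 = 79
Stage 1: 31(ω_s−ω_c) = −79(ω_r−ω_c),  ω_c=0, ω_r=1
Stage 1: ω_s = 0 − (79/31)(1−0) = -79/31
  ⇒ ω_s¹/ω_r¹ = -79/31
Stage 2: N_ring = 36 + 2·23 = 82
Stage 2: 36(ω_s−ω_c) = −82(ω_r−ω_c),  ω_c=0, ω_r=1
Stage 2: ω_s = 0 − (82/36)(1−0) = -41/18
  ⇒ ω_s²/ω_r² = -41/18
Coupling ω_r² = ω_s¹ ⇒ overall = -79/31 × -41/18 = 3239/558

3239/558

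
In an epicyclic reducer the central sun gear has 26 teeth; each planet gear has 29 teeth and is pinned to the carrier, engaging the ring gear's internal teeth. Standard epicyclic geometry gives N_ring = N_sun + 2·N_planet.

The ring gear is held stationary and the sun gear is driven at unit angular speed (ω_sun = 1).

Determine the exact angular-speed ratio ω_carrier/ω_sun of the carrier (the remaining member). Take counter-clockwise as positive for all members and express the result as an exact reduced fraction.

N_ring = 26 + 2·29 = 84
26(ω_s−ω_c) = −84(ω_r−ω_c),  ω_r=0, ω_s=1
26(1−ω_c) = −84(0−ω_c)  ⇒  110ω_c = 26  ⇒  ω_c = 13/55
ω_c/ω_s = 13/55

13/55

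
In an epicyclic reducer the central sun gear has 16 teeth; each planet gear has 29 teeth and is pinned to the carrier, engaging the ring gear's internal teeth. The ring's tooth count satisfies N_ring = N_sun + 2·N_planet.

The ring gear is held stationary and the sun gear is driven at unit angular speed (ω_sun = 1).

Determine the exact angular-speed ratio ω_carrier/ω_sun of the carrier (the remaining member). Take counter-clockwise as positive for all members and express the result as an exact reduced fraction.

N_ring = 16 + 2·29 = 74
16(ω_s−ω_c) = −74(ω_r−ω_c),  ω_r=0, ω_s=1
16(1−ω_c) = −74(0−ω_c)  ⇒  90ω_c = 16  ⇒  ω_c = 8/45
ω_c/ω_s = 8/45

8/45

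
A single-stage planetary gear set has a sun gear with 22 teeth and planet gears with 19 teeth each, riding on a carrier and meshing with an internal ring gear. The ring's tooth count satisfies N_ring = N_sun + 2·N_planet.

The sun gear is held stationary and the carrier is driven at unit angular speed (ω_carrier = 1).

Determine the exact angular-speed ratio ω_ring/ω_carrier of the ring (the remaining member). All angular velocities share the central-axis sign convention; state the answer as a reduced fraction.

41/30

N_ring = 22 + 2·19 = 60
22(ω_s−ω_c) = −60(ω_r−ω_c),  ω_s=0, ω_c=1
ω_r = 1 − (22/60)(0−1) = 41/30
ω_r/ω_c = 41/30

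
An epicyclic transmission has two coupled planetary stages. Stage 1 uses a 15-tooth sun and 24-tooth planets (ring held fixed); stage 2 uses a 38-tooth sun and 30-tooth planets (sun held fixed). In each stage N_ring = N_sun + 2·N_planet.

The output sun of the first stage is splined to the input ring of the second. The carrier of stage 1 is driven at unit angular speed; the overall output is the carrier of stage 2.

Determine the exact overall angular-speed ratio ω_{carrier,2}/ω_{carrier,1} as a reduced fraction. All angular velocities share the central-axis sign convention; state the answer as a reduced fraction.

Stage 1: N_ring = 15 + 2·24 = 63
Stage 1: 15(ω_s−ω_c) = −63(ω_r−ω_c),  ω_r=0, ω_c=1
Stage 1: ω_s = 1 − (63/15)(0−1) = 26/5
  ⇒ ω_s¹/ω_c¹ = 26/5
Stage 2: N_ring = 38 + 2·30 = 98
Stage 2: 38(ω_s−ω_c) = −98(ω_r−ω_c),  ω_s=0, ω_r=1
Stage 2: 38(0−ω_c) = −98(1−ω_c)  ⇒  136ω_c = 98  ⇒  ω_c = 49/68
  ⇒ ω_c²/ω_r² = 49/68
Coupling ω_r² = ω_s¹ ⇒ overall = 26/5 × 49/68 = 637/170

637/170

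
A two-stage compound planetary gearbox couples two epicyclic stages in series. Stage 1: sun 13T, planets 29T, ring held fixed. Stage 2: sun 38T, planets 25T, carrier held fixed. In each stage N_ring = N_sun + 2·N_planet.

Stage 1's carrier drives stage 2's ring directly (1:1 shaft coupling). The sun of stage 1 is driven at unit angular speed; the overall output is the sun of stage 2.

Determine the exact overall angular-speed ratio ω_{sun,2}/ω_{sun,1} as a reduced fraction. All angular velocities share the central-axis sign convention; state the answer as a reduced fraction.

Stage 1: N_ring = 13 + 2·29 = 71
Stage 1: 13(ω_s−ω_c) = −71(ω_r−ω_c),  ω_r=0, ω_s=1
Stage 1: 13(1−ω_c) = −71(0−ω_c)  ⇒  84ω_c = 13  ⇒  ω_c = 13/84
  ⇒ ω_c¹/ω_s¹ = 13/84
Stage 2: N_ring = 38 + 2·25 = 88
Stage 2: 38(ω_s−ω_c) = −88(ω_r−ω_c),  ω_c=0, ω_r=1
Stage 2: ω_s = 0 − (88/38)(1−0) = -44/19
  ⇒ ω_s²/ω_r² = -44/19
Coupling ω_r² = ω_c¹ ⇒ overall = 13/84 × -44/19 = -143/399

-143/399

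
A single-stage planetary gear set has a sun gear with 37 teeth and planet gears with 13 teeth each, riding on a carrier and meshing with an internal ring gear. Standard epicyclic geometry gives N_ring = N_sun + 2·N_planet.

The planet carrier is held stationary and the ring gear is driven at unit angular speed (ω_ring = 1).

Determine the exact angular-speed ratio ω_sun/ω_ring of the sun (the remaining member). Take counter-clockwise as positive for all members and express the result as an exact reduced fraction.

N_ring = 37 + 2·13 = 63
37(ω_s−ω_c) = −63(ω_r−ω_c),  ω_c=0, ω_r=1
ω_s = 0 − (63/37)(1−0) = -63/37
ω_s/ω_r = -63/37

-63/37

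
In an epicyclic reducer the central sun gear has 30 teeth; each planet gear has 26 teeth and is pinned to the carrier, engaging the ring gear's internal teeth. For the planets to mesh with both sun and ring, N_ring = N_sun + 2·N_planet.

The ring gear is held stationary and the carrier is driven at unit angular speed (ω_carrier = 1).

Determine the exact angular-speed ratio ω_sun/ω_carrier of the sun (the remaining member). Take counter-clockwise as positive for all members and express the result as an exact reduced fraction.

56/15

N_ring = 30 + 2·26 = 82
30(ω_s−ω_c) = −82(ω_r−ω_c),  ω_r=0, ω_c=1
ω_s = 1 − (82/30)(0−1) = 56/15
ω_s/ω_c = 56/15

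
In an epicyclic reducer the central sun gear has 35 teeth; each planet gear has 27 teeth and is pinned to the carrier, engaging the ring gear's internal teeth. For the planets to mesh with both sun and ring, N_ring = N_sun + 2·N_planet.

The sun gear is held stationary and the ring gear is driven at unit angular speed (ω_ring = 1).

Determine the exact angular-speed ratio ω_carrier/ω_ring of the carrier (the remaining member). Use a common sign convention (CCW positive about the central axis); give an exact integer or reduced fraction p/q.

89/124

N_ring = 35 + 2·27 = 89
35(ω_s−ω_c) = −89(ω_r−ω_c),  ω_s=0, ω_r=1
35(0−ω_c) = −89(1−ω_c)  ⇒  124ω_c = 89  ⇒  ω_c = 89/124
ω_c/ω_r = 89/124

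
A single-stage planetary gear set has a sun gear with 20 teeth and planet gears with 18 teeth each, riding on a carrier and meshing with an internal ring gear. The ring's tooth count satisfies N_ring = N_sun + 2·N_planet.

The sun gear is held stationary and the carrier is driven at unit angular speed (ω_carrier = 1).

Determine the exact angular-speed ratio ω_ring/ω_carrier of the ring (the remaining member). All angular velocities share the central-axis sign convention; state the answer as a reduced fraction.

19/14

N_ring = 20 + 2·18 = 56
20(ω_s−ω_c) = −56(ω_r−ω_c),  ω_s=0, ω_c=1
ω_r = 1 − (20/56)(0−1) = 19/14
ω_r/ω_c = 19/14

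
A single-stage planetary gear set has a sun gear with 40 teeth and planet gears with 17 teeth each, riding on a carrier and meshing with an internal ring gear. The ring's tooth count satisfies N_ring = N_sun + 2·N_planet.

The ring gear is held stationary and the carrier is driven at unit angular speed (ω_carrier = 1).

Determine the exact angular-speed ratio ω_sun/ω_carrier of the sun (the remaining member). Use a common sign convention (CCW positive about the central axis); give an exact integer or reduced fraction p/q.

57/20

N_ring = 40 + 2·17 = 74
40(ω_s−ω_c) = −74(ω_r−ω_c),  ω_r=0, ω_c=1
ω_s = 1 − (74/40)(0−1) = 57/20
ω_s/ω_c = 57/20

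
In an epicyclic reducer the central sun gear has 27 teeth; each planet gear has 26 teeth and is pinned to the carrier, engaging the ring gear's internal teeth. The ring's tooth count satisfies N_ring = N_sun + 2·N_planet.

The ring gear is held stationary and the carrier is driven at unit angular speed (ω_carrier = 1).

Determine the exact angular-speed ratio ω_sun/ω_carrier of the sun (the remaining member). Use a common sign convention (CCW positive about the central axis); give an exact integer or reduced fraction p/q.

N_ring = 27 + 2·26 = 79
27(ω_s−ω_c) = −79(ω_r−ω_c),  ω_r=0, ω_c=1
ω_s = 1 − (79/27)(0−1) = 106/27
ω_s/ω_c = 106/27

106/27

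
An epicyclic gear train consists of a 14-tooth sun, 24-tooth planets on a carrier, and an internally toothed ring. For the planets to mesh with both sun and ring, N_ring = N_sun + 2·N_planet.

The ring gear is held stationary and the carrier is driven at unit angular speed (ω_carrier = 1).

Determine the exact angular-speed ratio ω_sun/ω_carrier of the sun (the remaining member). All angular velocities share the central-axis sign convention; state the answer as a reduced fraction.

38/7

N_ring = 14 + 2·24 = 62
14(ω_s−ω_c) = −62(ω_r−ω_c),  ω_r=0, ω_c=1
ω_s = 1 − (62/14)(0−1) = 38/7
ω_s/ω_c = 38/7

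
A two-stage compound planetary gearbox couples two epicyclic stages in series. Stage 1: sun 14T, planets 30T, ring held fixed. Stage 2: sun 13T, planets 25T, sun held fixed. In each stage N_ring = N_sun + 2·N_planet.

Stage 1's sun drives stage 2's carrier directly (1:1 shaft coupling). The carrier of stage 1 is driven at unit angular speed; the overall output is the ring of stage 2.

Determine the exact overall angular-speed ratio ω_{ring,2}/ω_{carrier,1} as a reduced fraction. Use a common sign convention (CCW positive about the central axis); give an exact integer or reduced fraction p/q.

3344/441

Stage 1: N_ring = 14 + 2·30 = 74
Stage 1: 14(ω_s−ω_c) = −74(ω_r−ω_c),  ω_r=0, ω_c=1
Stage 1: ω_s = 1 − (74/14)(0−1) = 44/7
  ⇒ ω_s¹/ω_c¹ = 44/7
Stage 2: N_ring = 13 + 2·25 = 63
Stage 2: 13(ω_s−ω_c) = −63(ω_r−ω_c),  ω_s=0, ω_c=1
Stage 2: ω_r = 1 − (13/63)(0−1) = 76/63
  ⇒ ω_r²/ω_c² = 76/63
Coupling ω_c² = ω_s¹ ⇒ overall = 44/7 × 76/63 = 3344/441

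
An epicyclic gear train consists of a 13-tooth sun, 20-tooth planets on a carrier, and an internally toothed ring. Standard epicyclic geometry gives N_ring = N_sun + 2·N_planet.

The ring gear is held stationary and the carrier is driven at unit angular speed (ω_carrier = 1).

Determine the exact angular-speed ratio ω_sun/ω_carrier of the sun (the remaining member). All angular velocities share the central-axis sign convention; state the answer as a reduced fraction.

N_ring = 13 + 2·20 = 53
13(ω_s−ω_c) = −53(ω_r−ω_c),  ω_r=0, ω_c=1
ω_s = 1 − (53/13)(0−1) = 66/13
ω_s/ω_c = 66/13

66/13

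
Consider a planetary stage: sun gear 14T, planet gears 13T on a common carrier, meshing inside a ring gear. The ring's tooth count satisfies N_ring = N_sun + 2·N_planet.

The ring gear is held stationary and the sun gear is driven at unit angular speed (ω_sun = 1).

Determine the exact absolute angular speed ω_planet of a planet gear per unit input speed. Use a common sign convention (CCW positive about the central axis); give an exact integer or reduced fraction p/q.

N_ring = 14 + 2·13 = 40
14(ω_s−ω_c) = −40(ω_r−ω_c),  ω_r=0, ω_s=1
14(1−ω_c) = −40(0−ω_c)  ⇒  54ω_c = 14  ⇒  ω_c = 7/27
sun–planet: 14·(1−7/27) = −13·(ω_p−ω_c)  ⇒  ω_p−ω_c = −(14/13)·(20/27) = -280/351
ω_p = 7/27 − 280/351 = -7/13

-7/13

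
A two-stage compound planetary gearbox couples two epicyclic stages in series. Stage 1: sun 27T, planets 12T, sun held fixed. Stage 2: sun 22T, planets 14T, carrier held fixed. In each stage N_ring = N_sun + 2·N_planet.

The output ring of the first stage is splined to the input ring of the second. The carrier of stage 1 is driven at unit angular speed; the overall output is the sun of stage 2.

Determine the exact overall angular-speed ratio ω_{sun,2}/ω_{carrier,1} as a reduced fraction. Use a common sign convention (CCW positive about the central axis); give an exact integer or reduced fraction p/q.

-650/187

Stage 1: N_ring = 27 + 2·12 = 51
Stage 1: 27(ω_s−ω_c) = −51(ω_r−ω_c),  ω_s=0, ω_c=1
Stage 1: ω_r = 1 − (27/51)(0−1) = 26/17
  ⇒ ω_r¹/ω_c¹ = 26/17
Stage 2: N_ring = 22 + 2·14 = 50
Stage 2: 22(ω_s−ω_c) = −50(ω_r−ω_c),  ω_c=0, ω_r=1
Stage 2: ω_s = 0 − (50/22)(1−0) = -25/11
  ⇒ ω_s²/ω_r² = -25/11
Coupling ω_r² = ω_r¹ ⇒ overall = 26/17 × -25/11 = -650/187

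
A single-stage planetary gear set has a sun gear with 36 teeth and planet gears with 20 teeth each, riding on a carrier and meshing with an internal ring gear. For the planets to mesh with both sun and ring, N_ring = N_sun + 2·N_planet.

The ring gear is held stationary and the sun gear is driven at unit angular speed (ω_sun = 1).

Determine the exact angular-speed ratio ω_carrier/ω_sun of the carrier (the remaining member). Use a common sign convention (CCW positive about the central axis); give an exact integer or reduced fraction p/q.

9/28

N_ring = 36 + 2·20 = 76
36(ω_s−ω_c) = −76(ω_r−ω_c),  ω_r=0, ω_s=1
36(1−ω_c) = −76(0−ω_c)  ⇒  112ω_c = 36  ⇒  ω_c = 9/28
ω_c/ω_s = 9/28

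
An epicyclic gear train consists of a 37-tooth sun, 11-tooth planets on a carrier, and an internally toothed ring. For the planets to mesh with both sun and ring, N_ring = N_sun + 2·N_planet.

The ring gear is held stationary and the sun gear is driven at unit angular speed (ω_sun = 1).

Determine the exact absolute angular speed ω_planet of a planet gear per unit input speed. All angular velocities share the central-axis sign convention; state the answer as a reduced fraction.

-37/22

N_ring = 37 + 2·11 = 59
37(ω_s−ω_c) = −59(ω_r−ω_c),  ω_r=0, ω_s=1
37(1−ω_c) = −59(0−ω_c)  ⇒  96ω_c = 37  ⇒  ω_c = 37/96
sun–planet: 37·(1−37/96) = −11·(ω_p−ω_c)  ⇒  ω_p−ω_c = −(37/11)·(59/96) = -2183/1056
ω_p = 37/96 − 2183/1056 = -37/22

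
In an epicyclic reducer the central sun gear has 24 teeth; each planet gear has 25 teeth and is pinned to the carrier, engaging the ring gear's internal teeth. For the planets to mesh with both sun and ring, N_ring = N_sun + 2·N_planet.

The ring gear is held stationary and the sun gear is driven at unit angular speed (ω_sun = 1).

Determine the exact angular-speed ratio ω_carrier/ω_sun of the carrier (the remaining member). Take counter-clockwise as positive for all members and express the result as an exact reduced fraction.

12/49

N_ring = 24 + 2·25 = 74
24(ω_s−ω_c) = −74(ω_r−ω_c),  ω_r=0, ω_s=1
24(1−ω_c) = −74(0−ω_c)  ⇒  98ω_c = 24  ⇒  ω_c = 12/49
ω_c/ω_s = 12/49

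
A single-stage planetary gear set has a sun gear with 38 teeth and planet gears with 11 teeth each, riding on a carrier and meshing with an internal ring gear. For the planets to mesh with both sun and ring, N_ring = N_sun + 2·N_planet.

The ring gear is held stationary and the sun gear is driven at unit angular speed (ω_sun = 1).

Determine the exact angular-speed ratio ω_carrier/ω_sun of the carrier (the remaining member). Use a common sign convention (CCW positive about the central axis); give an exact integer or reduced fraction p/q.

N_ring = 38 + 2·11 = 60
38(ω_s−ω_c) = −60(ω_r−ω_c),  ω_r=0, ω_s=1
38(1−ω_c) = −60(0−ω_c)  ⇒  98ω_c = 38  ⇒  ω_c = 19/49
ω_c/ω_s = 19/49

19/49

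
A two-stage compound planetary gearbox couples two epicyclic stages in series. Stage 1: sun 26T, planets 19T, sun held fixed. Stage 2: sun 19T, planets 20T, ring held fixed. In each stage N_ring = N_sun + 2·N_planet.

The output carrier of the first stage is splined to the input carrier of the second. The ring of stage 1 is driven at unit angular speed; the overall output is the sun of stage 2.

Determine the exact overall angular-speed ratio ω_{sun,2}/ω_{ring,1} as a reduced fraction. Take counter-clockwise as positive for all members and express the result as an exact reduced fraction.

Stage 1: N_ring = 26 + 2·19 = 64
Stage 1: 26(ω_s−ω_c) = −64(ω_r−ω_c),  ω_s=0, ω_r=1
Stage 1: 26(0−ω_c) = −64(1−ω_c)  ⇒  90ω_c = 64  ⇒  ω_c = 32/45
  ⇒ ω_c¹/ω_r¹ = 32/45
Stage 2: N_ring = 19 + 2·20 = 59
Stage 2: 19(ω_s−ω_c) = −59(ω_r−ω_c),  ω_r=0, ω_c=1
Stage 2: ω_s = 1 − (59/19)(0−1) = 78/19
  ⇒ ω_s²/ω_c² = 78/19
Coupling ω_c² = ω_c¹ ⇒ overall = 32/45 × 78/19 = 832/285

832/285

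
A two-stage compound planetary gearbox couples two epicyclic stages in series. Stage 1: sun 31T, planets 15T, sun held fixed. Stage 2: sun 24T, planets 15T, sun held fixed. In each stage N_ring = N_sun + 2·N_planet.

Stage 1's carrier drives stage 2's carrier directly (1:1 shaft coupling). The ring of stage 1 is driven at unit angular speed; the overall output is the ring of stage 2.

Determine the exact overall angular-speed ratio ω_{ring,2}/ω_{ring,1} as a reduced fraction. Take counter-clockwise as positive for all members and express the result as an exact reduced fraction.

793/828

Stage 1: N_ring = 31 + 2·15 = 61
Stage 1: 31(ω_s−ω_c) = −61(ω_r−ω_c),  ω_s=0, ω_r=1
Stage 1: 31(0−ω_c) = −61(1−ω_c)  ⇒  92ω_c = 61  ⇒  ω_c = 61/92
  ⇒ ω_c¹/ω_r¹ = 61/92
Stage 2: N_ring = 24 + 2·15 = 54
Stage 2: 24(ω_s−ω_c) = −54(ω_r−ω_c),  ω_s=0, ω_c=1
Stage 2: ω_r = 1 − (24/54)(0−1) = 13/9
  ⇒ ω_r²/ω_c² = 13/9
Coupling ω_c² = ω_c¹ ⇒ overall = 61/92 × 13/9 = 793/828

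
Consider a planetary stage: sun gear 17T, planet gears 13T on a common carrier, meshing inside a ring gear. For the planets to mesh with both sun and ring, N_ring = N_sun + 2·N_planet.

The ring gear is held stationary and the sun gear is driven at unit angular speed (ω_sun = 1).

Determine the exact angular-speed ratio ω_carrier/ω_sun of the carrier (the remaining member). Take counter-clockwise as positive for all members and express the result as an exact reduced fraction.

17/60

N_ring = 17 + 2·13 = 43
17(ω_s−ω_c) = −43(ω_r−ω_c),  ω_r=0, ω_s=1
17(1−ω_c) = −43(0−ω_c)  ⇒  60ω_c = 17  ⇒  ω_c = 17/60
ω_c/ω_s = 17/60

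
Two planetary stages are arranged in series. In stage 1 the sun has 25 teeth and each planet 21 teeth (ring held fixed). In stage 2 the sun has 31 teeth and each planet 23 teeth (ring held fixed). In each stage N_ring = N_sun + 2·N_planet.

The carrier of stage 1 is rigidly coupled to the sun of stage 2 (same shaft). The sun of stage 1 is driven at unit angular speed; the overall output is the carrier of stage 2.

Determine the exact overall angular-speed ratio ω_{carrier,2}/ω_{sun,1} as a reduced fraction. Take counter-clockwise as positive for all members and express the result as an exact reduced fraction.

775/9936

Stage 1: N_ring = 25 + 2·21 = 67
Stage 1: 25(ω_s−ω_c) = −67(ω_r−ω_c),  ω_r=0, ω_s=1
Stage 1: 25(1−ω_c) = −67(0−ω_c)  ⇒  92ω_c = 25  ⇒  ω_c = 25/92
  ⇒ ω_c¹/ω_s¹ = 25/92
Stage 2: N_ring = 31 + 2·23 = 77
Stage 2: 31(ω_s−ω_c) = −77(ω_r−ω_c),  ω_r=0, ω_s=1
Stage 2: 31(1−ω_c) = −77(0−ω_c)  ⇒  108ω_c = 31  ⇒  ω_c = 31/108
  ⇒ ω_c²/ω_s² = 31/108
Coupling ω_s² = ω_c¹ ⇒ overall = 25/92 × 31/108 = 775/9936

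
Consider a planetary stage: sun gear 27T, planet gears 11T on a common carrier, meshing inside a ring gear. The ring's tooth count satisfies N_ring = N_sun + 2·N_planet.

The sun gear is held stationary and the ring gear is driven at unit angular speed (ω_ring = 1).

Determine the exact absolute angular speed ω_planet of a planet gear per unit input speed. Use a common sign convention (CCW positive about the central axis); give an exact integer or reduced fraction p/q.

N_ring = 27 + 2·11 = 49
27(ω_s−ω_c) = −49(ω_r−ω_c),  ω_s=0, ω_r=1
27(0−ω_c) = −49(1−ω_c)  ⇒  76ω_c = 49  ⇒  ω_c = 49/76
sun–planet: 27·(0−49/76) = −11·(ω_p−ω_c)  ⇒  ω_p−ω_c = −(27/11)·(-49/76) = 1323/836
ω_p = 49/76 + 1323/836 = 49/22

49/22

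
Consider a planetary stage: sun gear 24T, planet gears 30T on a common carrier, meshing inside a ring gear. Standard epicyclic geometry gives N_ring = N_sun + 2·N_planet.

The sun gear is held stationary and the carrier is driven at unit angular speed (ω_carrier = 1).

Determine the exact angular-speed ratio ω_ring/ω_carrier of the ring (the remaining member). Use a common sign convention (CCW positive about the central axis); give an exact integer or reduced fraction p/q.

N_ring = 24 + 2·30 = 84
24(ω_s−ω_c) = −84(ω_r−ω_c),  ω_s=0, ω_c=1
ω_r = 1 − (24/84)(0−1) = 9/7
ω_r/ω_c = 9/7

9/7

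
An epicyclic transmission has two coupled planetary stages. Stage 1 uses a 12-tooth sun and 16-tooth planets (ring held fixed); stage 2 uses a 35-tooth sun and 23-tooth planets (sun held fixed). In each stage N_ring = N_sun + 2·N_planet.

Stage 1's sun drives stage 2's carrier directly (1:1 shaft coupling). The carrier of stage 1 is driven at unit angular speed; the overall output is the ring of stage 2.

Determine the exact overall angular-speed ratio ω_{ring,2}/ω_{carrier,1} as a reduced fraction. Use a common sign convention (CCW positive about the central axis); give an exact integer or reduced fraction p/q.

Stage 1: N_ring = 12 + 2·16 = 44
Stage 1: 12(ω_s−ω_c) = −44(ω_r−ω_c),  ω_r=0, ω_c=1
Stage 1: ω_s = 1 − (44/12)(0−1) = 14/3
  ⇒ ω_s¹/ω_c¹ = 14/3
Stage 2: N_ring = 35 + 2·23 = 81
Stage 2: 35(ω_s−ω_c) = −81(ω_r−ω_c),  ω_s=0, ω_c=1
Stage 2: ω_r = 1 − (35/81)(0−1) = 116/81
  ⇒ ω_r²/ω_c² = 116/81
Coupling ω_c² = ω_s¹ ⇒ overall = 14/3 × 116/81 = 1624/243

1624/243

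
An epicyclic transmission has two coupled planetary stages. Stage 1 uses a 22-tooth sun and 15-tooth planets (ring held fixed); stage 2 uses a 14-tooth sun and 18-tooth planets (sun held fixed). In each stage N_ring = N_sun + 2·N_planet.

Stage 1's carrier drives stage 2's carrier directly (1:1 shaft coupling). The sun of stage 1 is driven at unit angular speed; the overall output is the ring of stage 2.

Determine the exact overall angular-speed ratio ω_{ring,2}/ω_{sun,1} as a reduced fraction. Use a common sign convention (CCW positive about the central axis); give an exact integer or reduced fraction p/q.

352/925

Stage 1: N_ring = 22 + 2·15 = 52
Stage 1: 22(ω_s−ω_c) = −52(ω_r−ω_c),  ω_r=0, ω_s=1
Stage 1: 22(1−ω_c) = −52(0−ω_c)  ⇒  74ω_c = 22  ⇒  ω_c = 11/37
  ⇒ ω_c¹/ω_s¹ = 11/37
Stage 2: N_ring = 14 + 2·18 = 50
Stage 2: 14(ω_s−ω_c) = −50(ω_r−ω_c),  ω_s=0, ω_c=1
Stage 2: ω_r = 1 − (14/50)(0−1) = 32/25
  ⇒ ω_r²/ω_c² = 32/25
Coupling ω_c² = ω_c¹ ⇒ overall = 11/37 × 32/25 = 352/925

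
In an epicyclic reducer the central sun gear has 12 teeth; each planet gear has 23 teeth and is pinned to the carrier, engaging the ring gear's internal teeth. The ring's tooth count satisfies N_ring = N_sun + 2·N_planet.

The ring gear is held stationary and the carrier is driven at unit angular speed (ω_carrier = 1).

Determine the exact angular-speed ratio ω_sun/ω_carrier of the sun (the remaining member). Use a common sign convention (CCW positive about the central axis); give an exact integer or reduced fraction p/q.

N_ring = 12 + 2·23 = 58
12(ω_s−ω_c) = −58(ω_r−ω_c),  ω_r=0, ω_c=1
ω_s = 1 − (58/12)(0−1) = 35/6
ω_s/ω_c = 35/6

35/6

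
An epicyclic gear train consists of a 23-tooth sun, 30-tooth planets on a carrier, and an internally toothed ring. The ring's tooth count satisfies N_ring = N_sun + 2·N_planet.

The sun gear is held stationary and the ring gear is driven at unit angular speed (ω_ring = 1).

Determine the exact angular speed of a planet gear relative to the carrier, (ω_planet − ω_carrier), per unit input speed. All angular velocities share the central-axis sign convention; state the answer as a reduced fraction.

1909/3180

N_ring = 23 + 2·30 = 83
23(ω_s−ω_c) = −83(ω_r−ω_c),  ω_s=0, ω_r=1
23(0−ω_c) = −83(1−ω_c)  ⇒  106ω_c = 83  ⇒  ω_c = 83/106
sun–planet: 23·(0−83/106) = −30·(ω_p−ω_c)  ⇒  ω_p−ω_c = −(23/30)·(-83/106) = 1909/3180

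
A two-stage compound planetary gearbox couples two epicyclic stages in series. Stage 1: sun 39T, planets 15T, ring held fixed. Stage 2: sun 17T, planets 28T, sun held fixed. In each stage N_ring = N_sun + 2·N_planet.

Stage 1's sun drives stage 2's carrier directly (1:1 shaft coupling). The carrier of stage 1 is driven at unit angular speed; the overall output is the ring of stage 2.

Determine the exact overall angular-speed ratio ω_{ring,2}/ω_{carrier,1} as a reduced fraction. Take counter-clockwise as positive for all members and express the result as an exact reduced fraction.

3240/949

Stage 1: N_ring = 39 + 2·15 = 69
Stage 1: 39(ω_s−ω_c) = −69(ω_r−ω_c),  ω_r=0, ω_c=1
Stage 1: ω_s = 1 − (69/39)(0−1) = 36/13
  ⇒ ω_s¹/ω_c¹ = 36/13
Stage 2: N_ring = 17 + 2·28 = 73
Stage 2: 17(ω_s−ω_c) = −73(ω_r−ω_c),  ω_s=0, ω_c=1
Stage 2: ω_r = 1 − (17/73)(0−1) = 90/73
  ⇒ ω_r²/ω_c² = 90/73
Coupling ω_c² = ω_s¹ ⇒ overall = 36/13 × 90/73 = 3240/949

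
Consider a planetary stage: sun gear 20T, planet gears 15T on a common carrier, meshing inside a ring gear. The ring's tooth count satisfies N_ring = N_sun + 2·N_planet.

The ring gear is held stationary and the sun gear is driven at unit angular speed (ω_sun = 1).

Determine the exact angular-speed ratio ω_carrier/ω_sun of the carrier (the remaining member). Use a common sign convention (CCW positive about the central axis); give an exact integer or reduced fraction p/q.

2/7

N_ring = 20 + 2·15 = 50
20(ω_s−ω_c) = −50(ω_r−ω_c),  ω_r=0, ω_s=1
20(1−ω_c) = −50(0−ω_c)  ⇒  70ω_c = 20  ⇒  ω_c = 2/7
ω_c/ω_s = 2/7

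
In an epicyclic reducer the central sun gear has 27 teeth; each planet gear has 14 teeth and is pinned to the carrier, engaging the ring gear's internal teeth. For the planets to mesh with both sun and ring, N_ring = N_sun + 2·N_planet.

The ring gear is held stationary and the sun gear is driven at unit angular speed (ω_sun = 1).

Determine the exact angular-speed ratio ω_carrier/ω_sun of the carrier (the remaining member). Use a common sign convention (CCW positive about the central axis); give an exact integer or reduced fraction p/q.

27/82

N_ring = 27 + 2·14 = 55
27(ω_s−ω_c) = −55(ω_r−ω_c),  ω_r=0, ω_s=1
27(1−ω_c) = −55(0−ω_c)  ⇒  82ω_c = 27  ⇒  ω_c = 27/82
ω_c/ω_s = 27/82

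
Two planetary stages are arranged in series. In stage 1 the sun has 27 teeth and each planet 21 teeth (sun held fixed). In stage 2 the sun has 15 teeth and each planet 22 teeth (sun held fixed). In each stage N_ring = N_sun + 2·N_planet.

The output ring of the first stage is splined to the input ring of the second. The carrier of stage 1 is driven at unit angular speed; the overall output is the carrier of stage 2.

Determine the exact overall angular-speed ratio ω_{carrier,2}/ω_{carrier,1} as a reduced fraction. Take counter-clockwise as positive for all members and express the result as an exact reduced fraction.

Stage 1: N_ring = 27 + 2·21 = 69
Stage 1: 27(ω_s−ω_c) = −69(ω_r−ω_c),  ω_s=0, ω_c=1
Stage 1: ω_r = 1 − (27/69)(0−1) = 32/23
  ⇒ ω_r¹/ω_c¹ = 32/23
Stage 2: N_ring = 15 + 2·22 = 59
Stage 2: 15(ω_s−ω_c) = −59(ω_r−ω_c),  ω_s=0, ω_r=1
Stage 2: 15(0−ω_c) = −59(1−ω_c)  ⇒  74ω_c = 59  ⇒  ω_c = 59/74
  ⇒ ω_c²/ω_r² = 59/74
Coupling ω_r² = ω_r¹ ⇒ overall = 32/23 × 59/74 = 944/851

944/851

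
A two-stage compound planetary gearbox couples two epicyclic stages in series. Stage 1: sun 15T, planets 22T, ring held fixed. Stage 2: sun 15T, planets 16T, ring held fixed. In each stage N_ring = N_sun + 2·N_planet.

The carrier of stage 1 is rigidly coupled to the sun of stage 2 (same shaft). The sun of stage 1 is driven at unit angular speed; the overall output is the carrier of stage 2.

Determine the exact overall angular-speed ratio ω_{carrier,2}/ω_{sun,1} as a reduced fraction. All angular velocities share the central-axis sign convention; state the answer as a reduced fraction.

225/4588

Stage 1: N_ring = 15 + 2·22 = 59
Stage 1: 15(ω_s−ω_c) = −59(ω_r−ω_c),  ω_r=0, ω_s=1
Stage 1: 15(1−ω_c) = −59(0−ω_c)  ⇒  74ω_c = 15  ⇒  ω_c = 15/74
  ⇒ ω_c¹/ω_s¹ = 15/74
Stage 2: N_ring = 15 + 2·16 = 47
Stage 2: 15(ω_s−ω_c) = −47(ω_r−ω_c),  ω_r=0, ω_s=1
Stage 2: 15(1−ω_c) = −47(0−ω_c)  ⇒  62ω_c = 15  ⇒  ω_c = 15/62
  ⇒ ω_c²/ω_s² = 15/62
Coupling ω_s² = ω_c¹ ⇒ overall = 15/74 × 15/62 = 225/4588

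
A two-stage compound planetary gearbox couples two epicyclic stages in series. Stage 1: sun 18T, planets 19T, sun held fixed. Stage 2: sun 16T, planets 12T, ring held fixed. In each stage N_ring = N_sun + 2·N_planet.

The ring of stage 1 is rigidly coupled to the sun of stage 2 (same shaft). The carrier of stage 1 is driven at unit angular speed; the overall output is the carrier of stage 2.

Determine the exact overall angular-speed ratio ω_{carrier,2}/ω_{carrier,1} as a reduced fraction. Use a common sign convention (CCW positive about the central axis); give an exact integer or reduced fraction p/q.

Stage 1: N_ring = 18 + 2·19 = 56
Stage 1: 18(ω_s−ω_c) = −56(ω_r−ω_c),  ω_s=0, ω_c=1
Stage 1: ω_r = 1 − (18/56)(0−1) = 37/28
  ⇒ ω_r¹/ω_c¹ = 37/28
Stage 2: N_ring = 16 + 2·12 = 40
Stage 2: 16(ω_s−ω_c) = −40(ω_r−ω_c),  ω_r=0, ω_s=1
Stage 2: 16(1−ω_c) = −40(0−ω_c)  ⇒  56ω_c = 16  ⇒  ω_c = 2/7
  ⇒ ω_c²/ω_s² = 2/7
Coupling ω_s² = ω_r¹ ⇒ overall = 37/28 × 2/7 = 37/98

37/98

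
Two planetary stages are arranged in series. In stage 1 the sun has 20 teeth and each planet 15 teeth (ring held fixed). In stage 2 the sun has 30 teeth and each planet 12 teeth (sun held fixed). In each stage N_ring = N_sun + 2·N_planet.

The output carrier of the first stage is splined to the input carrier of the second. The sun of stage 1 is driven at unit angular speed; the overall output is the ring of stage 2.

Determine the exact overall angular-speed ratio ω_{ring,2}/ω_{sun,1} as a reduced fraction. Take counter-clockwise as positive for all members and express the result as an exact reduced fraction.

4/9

Stage 1: N_ring = 20 + 2·15 = 50
Stage 1: 20(ω_s−ω_c) = −50(ω_r−ω_c),  ω_r=0, ω_s=1
Stage 1: 20(1−ω_c) = −50(0−ω_c)  ⇒  70ω_c = 20  ⇒  ω_c = 2/7
  ⇒ ω_c¹/ω_s¹ = 2/7
Stage 2: N_ring = 30 + 2·12 = 54
Stage 2: 30(ω_s−ω_c) = −54(ω_r−ω_c),  ω_s=0, ω_c=1
Stage 2: ω_r = 1 − (30/54)(0−1) = 14/9
  ⇒ ω_r²/ω_c² = 14/9
Coupling ω_c² = ω_c¹ ⇒ overall = 2/7 × 14/9 = 4/9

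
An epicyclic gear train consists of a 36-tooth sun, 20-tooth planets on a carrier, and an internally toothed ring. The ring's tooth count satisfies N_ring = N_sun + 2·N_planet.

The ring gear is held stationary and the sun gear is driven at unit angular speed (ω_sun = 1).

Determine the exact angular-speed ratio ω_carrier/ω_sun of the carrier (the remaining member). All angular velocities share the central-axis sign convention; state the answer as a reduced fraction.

9/28

N_ring = 36 + 2·20 = 76
36(ω_s−ω_c) = −76(ω_r−ω_c),  ω_r=0, ω_s=1
36(1−ω_c) = −76(0−ω_c)  ⇒  112ω_c = 36  ⇒  ω_c = 9/28
ω_c/ω_s = 9/28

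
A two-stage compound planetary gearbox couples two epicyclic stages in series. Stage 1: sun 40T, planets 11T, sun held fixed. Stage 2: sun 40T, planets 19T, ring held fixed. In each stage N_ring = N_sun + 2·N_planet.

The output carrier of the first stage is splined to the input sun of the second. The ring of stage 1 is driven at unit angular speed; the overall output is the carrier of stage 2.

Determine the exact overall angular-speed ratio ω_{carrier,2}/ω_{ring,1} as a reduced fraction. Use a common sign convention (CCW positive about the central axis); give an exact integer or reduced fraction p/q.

Stage 1: N_ring = 40 + 2·11 = 62
Stage 1: 40(ω_s−ω_c) = −62(ω_r−ω_c),  ω_s=0, ω_r=1
Stage 1: 40(0−ω_c) = −62(1−ω_c)  ⇒  102ω_c = 62  ⇒  ω_c = 31/51
  ⇒ ω_c¹/ω_r¹ = 31/51
Stage 2: N_ring = 40 + 2·19 = 78
Stage 2: 40(ω_s−ω_c) = −78(ω_r−ω_c),  ω_r=0, ω_s=1
Stage 2: 40(1−ω_c) = −78(0−ω_c)  ⇒  118ω_c = 40  ⇒  ω_c = 20/59
  ⇒ ω_c²/ω_s² = 20/59
Coupling ω_s² = ω_c¹ ⇒ overall = 31/51 × 20/59 = 620/3009

620/3009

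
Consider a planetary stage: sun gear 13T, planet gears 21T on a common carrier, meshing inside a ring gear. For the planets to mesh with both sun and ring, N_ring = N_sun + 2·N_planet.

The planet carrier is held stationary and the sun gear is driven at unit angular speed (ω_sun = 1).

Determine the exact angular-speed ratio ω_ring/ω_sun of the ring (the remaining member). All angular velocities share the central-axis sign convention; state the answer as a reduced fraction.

N_ring = 13 + 2·21 = 55
13(ω_s−ω_c) = −55(ω_r−ω_c),  ω_c=0, ω_s=1
ω_r = 0 − (13/55)(1−0) = -13/55
ω_r/ω_s = -13/55

-13/55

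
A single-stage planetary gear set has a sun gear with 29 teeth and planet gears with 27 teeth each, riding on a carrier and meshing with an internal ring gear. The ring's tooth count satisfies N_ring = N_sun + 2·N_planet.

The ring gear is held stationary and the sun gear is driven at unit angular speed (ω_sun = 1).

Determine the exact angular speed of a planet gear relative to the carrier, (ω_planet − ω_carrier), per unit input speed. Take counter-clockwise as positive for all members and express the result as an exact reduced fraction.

-2407/3024

N_ring = 29 + 2·27 = 83
29(ω_s−ω_c) = −83(ω_r−ω_c),  ω_r=0, ω_s=1
29(1−ω_c) = −83(0−ω_c)  ⇒  112ω_c = 29  ⇒  ω_c = 29/112
sun–planet: 29·(1−29/112) = −27·(ω_p−ω_c)  ⇒  ω_p−ω_c = −(29/27)·(83/112) = -2407/3024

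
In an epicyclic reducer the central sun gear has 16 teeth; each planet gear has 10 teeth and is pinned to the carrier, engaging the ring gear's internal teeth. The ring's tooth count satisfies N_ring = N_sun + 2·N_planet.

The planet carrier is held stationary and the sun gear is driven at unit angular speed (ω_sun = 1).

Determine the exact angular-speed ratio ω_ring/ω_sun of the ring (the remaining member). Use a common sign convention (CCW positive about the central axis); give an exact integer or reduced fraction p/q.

-4/9

N_ring = 16 + 2·10 = 36
16(ω_s−ω_c) = −36(ω_r−ω_c),  ω_c=0, ω_s=1
ω_r = 0 − (16/36)(1−0) = -4/9
ω_r/ω_s = -4/9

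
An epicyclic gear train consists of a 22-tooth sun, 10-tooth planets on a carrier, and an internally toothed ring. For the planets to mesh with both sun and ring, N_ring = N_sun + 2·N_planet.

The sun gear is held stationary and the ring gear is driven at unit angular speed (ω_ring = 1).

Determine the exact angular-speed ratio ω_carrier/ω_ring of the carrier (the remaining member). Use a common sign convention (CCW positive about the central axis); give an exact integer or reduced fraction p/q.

N_ring = 22 + 2·10 = 42
22(ω_s−ω_c) = −42(ω_r−ω_c),  ω_s=0, ω_r=1
22(0−ω_c) = −42(1−ω_c)  ⇒  64ω_c = 42  ⇒  ω_c = 21/32
ω_c/ω_r = 21/32

21/32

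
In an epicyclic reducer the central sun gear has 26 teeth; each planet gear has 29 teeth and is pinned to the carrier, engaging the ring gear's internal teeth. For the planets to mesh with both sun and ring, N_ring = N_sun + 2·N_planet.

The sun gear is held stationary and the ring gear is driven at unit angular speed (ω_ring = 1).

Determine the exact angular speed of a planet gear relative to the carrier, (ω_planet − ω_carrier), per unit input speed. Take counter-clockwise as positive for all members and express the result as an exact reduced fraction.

1092/1595

N_ring = 26 + 2·29 = 84
26(ω_s−ω_c) = −84(ω_r−ω_c),  ω_s=0, ω_r=1
26(0−ω_c) = −84(1−ω_c)  ⇒  110ω_c = 84  ⇒  ω_c = 42/55
sun–planet: 26·(0−42/55) = −29·(ω_p−ω_c)  ⇒  ω_p−ω_c = −(26/29)·(-42/55) = 1092/1595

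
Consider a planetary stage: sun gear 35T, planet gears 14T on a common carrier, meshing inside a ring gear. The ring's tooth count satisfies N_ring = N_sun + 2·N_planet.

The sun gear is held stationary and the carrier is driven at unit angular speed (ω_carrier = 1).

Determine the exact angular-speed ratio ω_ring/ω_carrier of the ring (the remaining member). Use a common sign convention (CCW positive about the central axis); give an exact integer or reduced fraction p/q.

N_ring = 35 + 2·14 = 63
35(ω_s−ω_c) = −63(ω_r−ω_c),  ω_s=0, ω_c=1
ω_r = 1 − (35/63)(0−1) = 14/9
ω_r/ω_c = 14/9

14/9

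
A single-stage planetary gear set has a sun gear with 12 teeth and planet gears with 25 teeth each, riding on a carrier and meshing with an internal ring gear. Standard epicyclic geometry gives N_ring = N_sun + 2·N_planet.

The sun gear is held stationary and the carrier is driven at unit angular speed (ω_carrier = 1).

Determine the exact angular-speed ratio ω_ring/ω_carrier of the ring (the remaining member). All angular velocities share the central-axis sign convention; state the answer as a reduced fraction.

N_ring = 12 + 2·25 = 62
12(ω_s−ω_c) = −62(ω_r−ω_c),  ω_s=0, ω_c=1
ω_r = 1 − (12/62)(0−1) = 37/31
ω_r/ω_c = 37/31

37/31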